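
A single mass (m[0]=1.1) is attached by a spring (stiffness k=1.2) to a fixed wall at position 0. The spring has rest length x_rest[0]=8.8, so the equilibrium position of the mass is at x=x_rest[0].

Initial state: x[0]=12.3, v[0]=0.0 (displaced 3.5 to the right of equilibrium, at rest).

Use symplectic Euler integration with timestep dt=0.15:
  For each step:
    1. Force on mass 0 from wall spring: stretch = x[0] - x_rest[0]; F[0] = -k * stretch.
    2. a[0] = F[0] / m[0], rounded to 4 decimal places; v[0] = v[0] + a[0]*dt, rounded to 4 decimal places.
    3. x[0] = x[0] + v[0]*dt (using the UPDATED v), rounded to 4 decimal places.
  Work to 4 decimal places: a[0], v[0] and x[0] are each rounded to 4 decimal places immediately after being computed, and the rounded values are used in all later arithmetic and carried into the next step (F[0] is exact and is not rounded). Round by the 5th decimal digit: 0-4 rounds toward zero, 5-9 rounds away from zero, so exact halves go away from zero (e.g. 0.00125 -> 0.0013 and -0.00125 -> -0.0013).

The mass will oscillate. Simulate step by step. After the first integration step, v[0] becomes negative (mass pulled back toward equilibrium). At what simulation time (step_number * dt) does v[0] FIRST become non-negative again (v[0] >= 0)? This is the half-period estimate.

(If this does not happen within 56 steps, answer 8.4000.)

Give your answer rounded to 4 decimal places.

Step 0: x=[12.3000] v=[0.0000]
Step 1: x=[12.2141] v=[-0.5727]
Step 2: x=[12.0444] v=[-1.1314]
Step 3: x=[11.7951] v=[-1.6623]
Step 4: x=[11.4722] v=[-2.1524]
Step 5: x=[11.0837] v=[-2.5897]
Step 6: x=[10.6392] v=[-2.9634]
Step 7: x=[10.1495] v=[-3.2644]
Step 8: x=[9.6267] v=[-3.4852]
Step 9: x=[9.0836] v=[-3.6205]
Step 10: x=[8.5336] v=[-3.6669]
Step 11: x=[7.9901] v=[-3.6233]
Step 12: x=[7.4665] v=[-3.4908]
Step 13: x=[6.9756] v=[-3.2726]
Step 14: x=[6.5295] v=[-2.9741]
Step 15: x=[6.1391] v=[-2.6026]
Step 16: x=[5.8140] v=[-2.1672]
Step 17: x=[5.5622] v=[-1.6786]
Step 18: x=[5.3899] v=[-1.1488]
Step 19: x=[5.3013] v=[-0.5908]
Step 20: x=[5.2986] v=[-0.0183]
Step 21: x=[5.3818] v=[0.5547]
First v>=0 after going negative at step 21, time=3.1500

Answer: 3.1500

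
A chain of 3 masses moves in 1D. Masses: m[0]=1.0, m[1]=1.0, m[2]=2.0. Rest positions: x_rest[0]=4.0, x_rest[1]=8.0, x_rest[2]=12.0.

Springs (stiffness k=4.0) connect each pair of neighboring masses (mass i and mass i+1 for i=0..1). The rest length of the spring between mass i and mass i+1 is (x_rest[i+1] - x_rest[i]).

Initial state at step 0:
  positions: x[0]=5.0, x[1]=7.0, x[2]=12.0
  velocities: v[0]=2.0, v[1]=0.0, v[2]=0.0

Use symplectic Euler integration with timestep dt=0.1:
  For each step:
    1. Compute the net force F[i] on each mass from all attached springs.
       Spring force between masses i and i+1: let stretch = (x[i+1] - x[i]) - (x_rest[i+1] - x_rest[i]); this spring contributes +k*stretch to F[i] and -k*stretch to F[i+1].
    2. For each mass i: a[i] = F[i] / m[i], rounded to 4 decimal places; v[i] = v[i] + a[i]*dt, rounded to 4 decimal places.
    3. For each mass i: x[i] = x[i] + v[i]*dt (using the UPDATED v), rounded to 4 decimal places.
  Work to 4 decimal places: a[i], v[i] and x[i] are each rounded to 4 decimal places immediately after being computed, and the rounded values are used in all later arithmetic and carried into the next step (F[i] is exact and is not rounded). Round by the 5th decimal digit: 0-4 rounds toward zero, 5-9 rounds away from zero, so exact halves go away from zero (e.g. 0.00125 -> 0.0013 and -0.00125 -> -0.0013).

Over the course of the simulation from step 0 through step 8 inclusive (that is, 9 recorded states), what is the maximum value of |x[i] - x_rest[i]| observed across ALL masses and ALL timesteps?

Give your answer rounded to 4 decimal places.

Step 0: x=[5.0000 7.0000 12.0000] v=[2.0000 0.0000 0.0000]
Step 1: x=[5.1200 7.1200 11.9800] v=[1.2000 1.2000 -0.2000]
Step 2: x=[5.1600 7.3544 11.9428] v=[0.4000 2.3440 -0.3720]
Step 3: x=[5.1278 7.6846 11.8938] v=[-0.3222 3.3016 -0.4897]
Step 4: x=[5.0379 8.0809 11.8407] v=[-0.8995 3.9626 -0.5315]
Step 5: x=[4.9097 8.5058 11.7924] v=[-1.2823 4.2493 -0.4835]
Step 6: x=[4.7653 8.9184 11.7583] v=[-1.4439 4.1255 -0.3408]
Step 7: x=[4.6270 9.2784 11.7474] v=[-1.3827 3.6002 -0.1088]
Step 8: x=[4.5148 9.5511 11.7671] v=[-1.1221 2.7272 0.1974]
Max displacement = 1.5511

Answer: 1.5511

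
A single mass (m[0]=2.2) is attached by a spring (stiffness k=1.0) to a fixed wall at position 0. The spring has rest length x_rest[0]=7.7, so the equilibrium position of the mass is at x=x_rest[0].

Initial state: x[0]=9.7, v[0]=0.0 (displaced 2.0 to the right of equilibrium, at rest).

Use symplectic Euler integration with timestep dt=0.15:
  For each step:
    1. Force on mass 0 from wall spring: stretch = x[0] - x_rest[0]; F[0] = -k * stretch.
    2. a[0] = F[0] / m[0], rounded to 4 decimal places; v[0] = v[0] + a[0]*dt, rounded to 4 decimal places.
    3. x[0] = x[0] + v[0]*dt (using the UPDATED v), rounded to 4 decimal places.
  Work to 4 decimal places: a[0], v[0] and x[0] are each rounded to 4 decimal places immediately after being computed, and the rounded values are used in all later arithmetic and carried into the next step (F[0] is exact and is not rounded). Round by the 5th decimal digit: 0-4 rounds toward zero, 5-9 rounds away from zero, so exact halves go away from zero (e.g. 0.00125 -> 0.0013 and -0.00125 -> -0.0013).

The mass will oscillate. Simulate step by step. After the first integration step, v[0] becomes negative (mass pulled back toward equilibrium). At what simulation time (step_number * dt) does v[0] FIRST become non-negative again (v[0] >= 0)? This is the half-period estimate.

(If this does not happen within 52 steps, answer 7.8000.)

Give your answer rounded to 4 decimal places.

Answer: 4.8000

Derivation:
Step 0: x=[9.7000] v=[0.0000]
Step 1: x=[9.6795] v=[-0.1364]
Step 2: x=[9.6388] v=[-0.2714]
Step 3: x=[9.5783] v=[-0.4036]
Step 4: x=[9.4985] v=[-0.5317]
Step 5: x=[9.4004] v=[-0.6543]
Step 6: x=[9.2849] v=[-0.7702]
Step 7: x=[9.1532] v=[-0.8783]
Step 8: x=[9.0066] v=[-0.9774]
Step 9: x=[8.8466] v=[-1.0665]
Step 10: x=[8.6749] v=[-1.1447]
Step 11: x=[8.4932] v=[-1.2112]
Step 12: x=[8.3034] v=[-1.2653]
Step 13: x=[8.1074] v=[-1.3064]
Step 14: x=[7.9073] v=[-1.3342]
Step 15: x=[7.7051] v=[-1.3483]
Step 16: x=[7.5028] v=[-1.3486]
Step 17: x=[7.3025] v=[-1.3352]
Step 18: x=[7.1063] v=[-1.3081]
Step 19: x=[6.9162] v=[-1.2676]
Step 20: x=[6.7341] v=[-1.2142]
Step 21: x=[6.5618] v=[-1.1484]
Step 22: x=[6.4012] v=[-1.0708]
Step 23: x=[6.2539] v=[-0.9822]
Step 24: x=[6.1214] v=[-0.8836]
Step 25: x=[6.0050] v=[-0.7760]
Step 26: x=[5.9059] v=[-0.6604]
Step 27: x=[5.8252] v=[-0.5381]
Step 28: x=[5.7637] v=[-0.4103]
Step 29: x=[5.7220] v=[-0.2783]
Step 30: x=[5.7005] v=[-0.1434]
Step 31: x=[5.6994] v=[-0.0071]
Step 32: x=[5.7188] v=[0.1293]
First v>=0 after going negative at step 32, time=4.8000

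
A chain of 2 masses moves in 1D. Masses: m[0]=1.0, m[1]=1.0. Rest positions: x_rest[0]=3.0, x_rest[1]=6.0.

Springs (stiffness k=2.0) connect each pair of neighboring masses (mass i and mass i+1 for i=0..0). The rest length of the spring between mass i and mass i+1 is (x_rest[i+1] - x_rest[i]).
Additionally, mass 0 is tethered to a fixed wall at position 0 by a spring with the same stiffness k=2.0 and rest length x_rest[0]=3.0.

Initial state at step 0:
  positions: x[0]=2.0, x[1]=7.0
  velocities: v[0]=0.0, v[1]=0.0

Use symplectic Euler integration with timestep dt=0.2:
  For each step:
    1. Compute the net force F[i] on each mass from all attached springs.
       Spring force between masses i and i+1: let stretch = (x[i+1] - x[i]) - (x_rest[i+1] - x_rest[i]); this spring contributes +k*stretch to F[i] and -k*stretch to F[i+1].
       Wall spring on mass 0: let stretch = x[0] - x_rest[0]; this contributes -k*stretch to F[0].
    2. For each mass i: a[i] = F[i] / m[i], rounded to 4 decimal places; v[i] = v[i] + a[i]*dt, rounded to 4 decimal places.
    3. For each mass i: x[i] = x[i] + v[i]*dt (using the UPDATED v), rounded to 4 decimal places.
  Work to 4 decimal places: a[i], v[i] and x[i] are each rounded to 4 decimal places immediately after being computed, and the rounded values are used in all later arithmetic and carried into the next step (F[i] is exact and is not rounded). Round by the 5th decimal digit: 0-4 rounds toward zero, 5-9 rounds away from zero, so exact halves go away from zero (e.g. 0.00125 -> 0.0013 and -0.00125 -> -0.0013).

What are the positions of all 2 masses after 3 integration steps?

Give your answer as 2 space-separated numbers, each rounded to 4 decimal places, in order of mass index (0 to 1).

Step 0: x=[2.0000 7.0000] v=[0.0000 0.0000]
Step 1: x=[2.2400 6.8400] v=[1.2000 -0.8000]
Step 2: x=[2.6688 6.5520] v=[2.1440 -1.4400]
Step 3: x=[3.1948 6.1933] v=[2.6298 -1.7933]

Answer: 3.1948 6.1933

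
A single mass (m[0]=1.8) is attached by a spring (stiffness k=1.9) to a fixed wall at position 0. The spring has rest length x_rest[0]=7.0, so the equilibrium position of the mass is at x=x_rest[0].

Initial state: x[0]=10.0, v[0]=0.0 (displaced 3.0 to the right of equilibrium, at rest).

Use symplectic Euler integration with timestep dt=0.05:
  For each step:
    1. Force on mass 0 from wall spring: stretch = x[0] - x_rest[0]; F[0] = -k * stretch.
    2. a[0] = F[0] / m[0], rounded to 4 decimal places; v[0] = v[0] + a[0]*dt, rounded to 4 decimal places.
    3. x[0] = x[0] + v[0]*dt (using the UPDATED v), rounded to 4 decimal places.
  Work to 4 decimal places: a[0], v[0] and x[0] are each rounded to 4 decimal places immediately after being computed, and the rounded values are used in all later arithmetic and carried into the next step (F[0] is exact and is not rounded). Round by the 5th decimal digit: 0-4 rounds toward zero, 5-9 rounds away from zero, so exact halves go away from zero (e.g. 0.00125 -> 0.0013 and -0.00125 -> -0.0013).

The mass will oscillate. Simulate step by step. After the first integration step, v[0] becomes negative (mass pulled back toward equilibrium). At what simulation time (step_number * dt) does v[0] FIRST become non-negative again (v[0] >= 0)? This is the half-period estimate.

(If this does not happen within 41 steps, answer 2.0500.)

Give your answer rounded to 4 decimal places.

Answer: 2.0500

Derivation:
Step 0: x=[10.0000] v=[0.0000]
Step 1: x=[9.9921] v=[-0.1583]
Step 2: x=[9.9763] v=[-0.3162]
Step 3: x=[9.9526] v=[-0.4733]
Step 4: x=[9.9211] v=[-0.6291]
Step 5: x=[9.8819] v=[-0.7833]
Step 6: x=[9.8351] v=[-0.9354]
Step 7: x=[9.7809] v=[-1.0850]
Step 8: x=[9.7193] v=[-1.2318]
Step 9: x=[9.6505] v=[-1.3753]
Step 10: x=[9.5747] v=[-1.5152]
Step 11: x=[9.4921] v=[-1.6511]
Step 12: x=[9.4030] v=[-1.7826]
Step 13: x=[9.3075] v=[-1.9094]
Step 14: x=[9.2059] v=[-2.0312]
Step 15: x=[9.0985] v=[-2.1476]
Step 16: x=[8.9856] v=[-2.2584]
Step 17: x=[8.8674] v=[-2.3632]
Step 18: x=[8.7443] v=[-2.4618]
Step 19: x=[8.6166] v=[-2.5539]
Step 20: x=[8.4846] v=[-2.6392]
Step 21: x=[8.3487] v=[-2.7176]
Step 22: x=[8.2093] v=[-2.7888]
Step 23: x=[8.0667] v=[-2.8526]
Step 24: x=[7.9213] v=[-2.9089]
Step 25: x=[7.7734] v=[-2.9575]
Step 26: x=[7.6235] v=[-2.9983]
Step 27: x=[7.4719] v=[-3.0312]
Step 28: x=[7.3191] v=[-3.0561]
Step 29: x=[7.1655] v=[-3.0729]
Step 30: x=[7.0114] v=[-3.0816]
Step 31: x=[6.8573] v=[-3.0822]
Step 32: x=[6.7036] v=[-3.0747]
Step 33: x=[6.5506] v=[-3.0591]
Step 34: x=[6.3988] v=[-3.0354]
Step 35: x=[6.2486] v=[-3.0037]
Step 36: x=[6.1004] v=[-2.9640]
Step 37: x=[5.9546] v=[-2.9165]
Step 38: x=[5.8115] v=[-2.8613]
Step 39: x=[5.6716] v=[-2.7986]
Step 40: x=[5.5352] v=[-2.7285]
Step 41: x=[5.4026] v=[-2.6512]
v[0] did not become non-negative within 41 steps; using fallback time=2.0500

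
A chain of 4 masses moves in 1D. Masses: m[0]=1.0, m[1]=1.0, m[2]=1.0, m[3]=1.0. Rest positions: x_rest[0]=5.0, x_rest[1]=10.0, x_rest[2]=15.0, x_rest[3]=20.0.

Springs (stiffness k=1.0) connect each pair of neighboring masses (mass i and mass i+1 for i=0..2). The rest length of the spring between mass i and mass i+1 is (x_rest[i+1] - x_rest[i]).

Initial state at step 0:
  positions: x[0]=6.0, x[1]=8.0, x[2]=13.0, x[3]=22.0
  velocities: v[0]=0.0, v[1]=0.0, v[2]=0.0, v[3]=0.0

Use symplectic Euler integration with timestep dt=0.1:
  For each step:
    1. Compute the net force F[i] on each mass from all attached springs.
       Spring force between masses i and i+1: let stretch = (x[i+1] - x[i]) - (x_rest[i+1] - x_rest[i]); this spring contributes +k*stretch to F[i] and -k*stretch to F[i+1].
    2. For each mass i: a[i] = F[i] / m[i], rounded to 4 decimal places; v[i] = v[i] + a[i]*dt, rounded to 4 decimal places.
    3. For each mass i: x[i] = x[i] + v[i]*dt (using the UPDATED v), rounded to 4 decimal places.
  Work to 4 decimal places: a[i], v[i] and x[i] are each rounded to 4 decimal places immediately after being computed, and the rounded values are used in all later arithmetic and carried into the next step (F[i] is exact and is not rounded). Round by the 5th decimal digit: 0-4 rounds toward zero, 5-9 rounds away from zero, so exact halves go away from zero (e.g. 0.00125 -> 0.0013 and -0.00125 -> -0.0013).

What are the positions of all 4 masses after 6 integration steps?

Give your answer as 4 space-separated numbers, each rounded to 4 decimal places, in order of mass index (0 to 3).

Answer: 5.4111 8.5957 13.7787 21.2146

Derivation:
Step 0: x=[6.0000 8.0000 13.0000 22.0000] v=[0.0000 0.0000 0.0000 0.0000]
Step 1: x=[5.9700 8.0300 13.0400 21.9600] v=[-0.3000 0.3000 0.4000 -0.4000]
Step 2: x=[5.9106 8.0895 13.1191 21.8808] v=[-0.5940 0.5950 0.7910 -0.7920]
Step 3: x=[5.8230 8.1775 13.2355 21.7640] v=[-0.8761 0.8801 1.1642 -1.1682]
Step 4: x=[5.7089 8.2926 13.3866 21.6119] v=[-1.1407 1.1505 1.5113 -1.5211]
Step 5: x=[5.5707 8.4328 13.5690 21.4275] v=[-1.3823 1.4015 1.8244 -1.8436]
Step 6: x=[5.4111 8.5957 13.7787 21.2146] v=[-1.5961 1.6289 2.0966 -2.1295]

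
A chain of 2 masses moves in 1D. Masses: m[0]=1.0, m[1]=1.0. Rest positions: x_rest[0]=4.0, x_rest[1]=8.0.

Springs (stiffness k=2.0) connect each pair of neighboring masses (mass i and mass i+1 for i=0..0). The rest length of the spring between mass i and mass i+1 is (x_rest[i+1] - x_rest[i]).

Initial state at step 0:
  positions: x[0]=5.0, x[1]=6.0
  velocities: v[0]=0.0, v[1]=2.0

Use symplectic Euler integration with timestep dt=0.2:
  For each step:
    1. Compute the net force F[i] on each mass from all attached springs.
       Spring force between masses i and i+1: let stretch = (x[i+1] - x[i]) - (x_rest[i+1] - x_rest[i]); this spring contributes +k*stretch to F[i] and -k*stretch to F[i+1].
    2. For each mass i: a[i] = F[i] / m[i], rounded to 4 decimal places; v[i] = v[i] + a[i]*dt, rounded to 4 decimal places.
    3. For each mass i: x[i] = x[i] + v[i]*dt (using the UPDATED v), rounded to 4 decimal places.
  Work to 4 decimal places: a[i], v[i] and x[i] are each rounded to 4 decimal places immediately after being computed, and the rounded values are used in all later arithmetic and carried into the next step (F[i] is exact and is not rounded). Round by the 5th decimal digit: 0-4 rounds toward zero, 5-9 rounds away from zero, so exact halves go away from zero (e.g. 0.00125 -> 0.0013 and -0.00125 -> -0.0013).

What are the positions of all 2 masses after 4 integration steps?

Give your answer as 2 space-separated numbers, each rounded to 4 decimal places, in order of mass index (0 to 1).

Step 0: x=[5.0000 6.0000] v=[0.0000 2.0000]
Step 1: x=[4.7600 6.6400] v=[-1.2000 3.2000]
Step 2: x=[4.3504 7.4496] v=[-2.0480 4.0480]
Step 3: x=[3.8687 8.3313] v=[-2.4083 4.4083]
Step 4: x=[3.4240 9.1760] v=[-2.2233 4.2233]

Answer: 3.4240 9.1760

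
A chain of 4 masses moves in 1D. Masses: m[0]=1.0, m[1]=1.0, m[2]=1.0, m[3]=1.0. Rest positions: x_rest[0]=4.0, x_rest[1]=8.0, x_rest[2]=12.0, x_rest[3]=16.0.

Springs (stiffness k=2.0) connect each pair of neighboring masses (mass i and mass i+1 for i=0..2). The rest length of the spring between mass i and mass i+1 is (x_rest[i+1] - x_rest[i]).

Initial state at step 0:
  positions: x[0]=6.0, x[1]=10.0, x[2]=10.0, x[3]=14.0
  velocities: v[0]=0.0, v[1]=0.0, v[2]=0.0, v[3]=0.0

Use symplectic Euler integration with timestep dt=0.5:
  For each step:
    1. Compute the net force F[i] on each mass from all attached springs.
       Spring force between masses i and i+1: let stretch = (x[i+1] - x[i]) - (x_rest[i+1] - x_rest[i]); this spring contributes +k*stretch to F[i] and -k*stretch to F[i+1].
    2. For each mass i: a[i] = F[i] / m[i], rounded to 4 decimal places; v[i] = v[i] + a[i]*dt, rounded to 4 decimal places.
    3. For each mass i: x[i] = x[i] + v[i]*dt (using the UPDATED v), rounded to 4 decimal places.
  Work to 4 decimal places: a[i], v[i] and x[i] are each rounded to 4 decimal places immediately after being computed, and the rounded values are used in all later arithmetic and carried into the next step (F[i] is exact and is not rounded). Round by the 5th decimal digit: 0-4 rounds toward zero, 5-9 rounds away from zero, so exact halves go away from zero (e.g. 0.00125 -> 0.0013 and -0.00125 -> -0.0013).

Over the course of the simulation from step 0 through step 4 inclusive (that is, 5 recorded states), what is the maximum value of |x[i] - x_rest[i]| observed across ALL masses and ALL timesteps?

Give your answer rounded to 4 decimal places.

Step 0: x=[6.0000 10.0000 10.0000 14.0000] v=[0.0000 0.0000 0.0000 0.0000]
Step 1: x=[6.0000 8.0000 12.0000 14.0000] v=[0.0000 -4.0000 4.0000 0.0000]
Step 2: x=[5.0000 7.0000 13.0000 15.0000] v=[-2.0000 -2.0000 2.0000 2.0000]
Step 3: x=[3.0000 8.0000 12.0000 17.0000] v=[-4.0000 2.0000 -2.0000 4.0000]
Step 4: x=[1.5000 8.5000 11.5000 18.5000] v=[-3.0000 1.0000 -1.0000 3.0000]
Max displacement = 2.5000

Answer: 2.5000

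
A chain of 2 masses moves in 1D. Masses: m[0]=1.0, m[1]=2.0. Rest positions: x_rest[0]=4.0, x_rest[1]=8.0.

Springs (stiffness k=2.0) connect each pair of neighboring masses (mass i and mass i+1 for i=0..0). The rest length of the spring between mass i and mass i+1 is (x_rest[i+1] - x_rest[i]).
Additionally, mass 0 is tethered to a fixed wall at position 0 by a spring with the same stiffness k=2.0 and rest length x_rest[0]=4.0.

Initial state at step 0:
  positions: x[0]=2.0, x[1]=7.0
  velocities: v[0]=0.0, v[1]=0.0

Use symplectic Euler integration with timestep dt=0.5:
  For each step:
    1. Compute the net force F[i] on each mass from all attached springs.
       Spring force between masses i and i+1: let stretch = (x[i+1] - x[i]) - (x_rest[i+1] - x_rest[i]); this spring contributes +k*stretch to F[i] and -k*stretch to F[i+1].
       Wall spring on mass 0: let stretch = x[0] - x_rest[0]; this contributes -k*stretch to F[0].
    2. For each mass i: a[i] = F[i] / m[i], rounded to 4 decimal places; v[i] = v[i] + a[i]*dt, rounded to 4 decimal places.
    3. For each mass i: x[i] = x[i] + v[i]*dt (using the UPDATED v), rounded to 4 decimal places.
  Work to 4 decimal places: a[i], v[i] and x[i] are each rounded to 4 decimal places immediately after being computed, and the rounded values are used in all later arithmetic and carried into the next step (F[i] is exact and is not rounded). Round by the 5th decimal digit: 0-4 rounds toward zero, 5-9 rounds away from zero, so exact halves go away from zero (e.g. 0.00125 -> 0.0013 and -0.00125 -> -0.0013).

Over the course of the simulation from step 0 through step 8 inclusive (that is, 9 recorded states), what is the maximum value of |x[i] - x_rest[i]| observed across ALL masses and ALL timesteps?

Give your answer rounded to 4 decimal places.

Step 0: x=[2.0000 7.0000] v=[0.0000 0.0000]
Step 1: x=[3.5000 6.7500] v=[3.0000 -0.5000]
Step 2: x=[4.8750 6.6875] v=[2.7500 -0.1250]
Step 3: x=[4.7188 7.1719] v=[-0.3125 0.9688]
Step 4: x=[3.4297 8.0431] v=[-2.5782 1.7423]
Step 5: x=[2.7325 8.7609] v=[-1.3945 1.4356]
Step 6: x=[3.6832 8.9716] v=[1.9014 0.4214]
Step 7: x=[5.4365 8.8602] v=[3.5066 -0.2228]
Step 8: x=[6.1834 8.8929] v=[1.4938 0.0654]
Max displacement = 2.1834

Answer: 2.1834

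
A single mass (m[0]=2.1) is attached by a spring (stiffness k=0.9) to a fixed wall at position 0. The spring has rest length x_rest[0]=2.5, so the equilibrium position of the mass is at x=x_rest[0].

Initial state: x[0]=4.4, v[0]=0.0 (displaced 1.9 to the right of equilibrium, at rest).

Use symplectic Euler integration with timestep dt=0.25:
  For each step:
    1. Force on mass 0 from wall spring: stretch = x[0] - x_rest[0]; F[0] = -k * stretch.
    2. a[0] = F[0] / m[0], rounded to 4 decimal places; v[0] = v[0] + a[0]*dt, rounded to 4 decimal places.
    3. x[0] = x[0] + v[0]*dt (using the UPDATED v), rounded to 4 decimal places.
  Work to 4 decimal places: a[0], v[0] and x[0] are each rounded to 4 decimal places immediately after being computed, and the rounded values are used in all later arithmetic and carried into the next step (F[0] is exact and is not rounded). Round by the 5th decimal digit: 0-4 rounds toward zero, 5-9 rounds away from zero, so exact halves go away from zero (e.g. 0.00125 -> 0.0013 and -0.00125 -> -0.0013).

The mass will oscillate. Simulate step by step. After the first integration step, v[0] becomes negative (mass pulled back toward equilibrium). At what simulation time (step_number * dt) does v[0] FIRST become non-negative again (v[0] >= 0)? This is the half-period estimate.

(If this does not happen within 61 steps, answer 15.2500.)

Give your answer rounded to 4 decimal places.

Answer: 5.0000

Derivation:
Step 0: x=[4.4000] v=[0.0000]
Step 1: x=[4.3491] v=[-0.2036]
Step 2: x=[4.2487] v=[-0.4017]
Step 3: x=[4.1014] v=[-0.5891]
Step 4: x=[3.9112] v=[-0.7607]
Step 5: x=[3.6832] v=[-0.9119]
Step 6: x=[3.4235] v=[-1.0387]
Step 7: x=[3.1391] v=[-1.1377]
Step 8: x=[2.8376] v=[-1.2062]
Step 9: x=[2.5270] v=[-1.2424]
Step 10: x=[2.2157] v=[-1.2453]
Step 11: x=[1.9120] v=[-1.2149]
Step 12: x=[1.6240] v=[-1.1519]
Step 13: x=[1.3595] v=[-1.0581]
Step 14: x=[1.1255] v=[-0.9359]
Step 15: x=[0.9284] v=[-0.7886]
Step 16: x=[0.7734] v=[-0.6202]
Step 17: x=[0.6646] v=[-0.4352]
Step 18: x=[0.6050] v=[-0.2386]
Step 19: x=[0.5961] v=[-0.0356]
Step 20: x=[0.6382] v=[0.1684]
First v>=0 after going negative at step 20, time=5.0000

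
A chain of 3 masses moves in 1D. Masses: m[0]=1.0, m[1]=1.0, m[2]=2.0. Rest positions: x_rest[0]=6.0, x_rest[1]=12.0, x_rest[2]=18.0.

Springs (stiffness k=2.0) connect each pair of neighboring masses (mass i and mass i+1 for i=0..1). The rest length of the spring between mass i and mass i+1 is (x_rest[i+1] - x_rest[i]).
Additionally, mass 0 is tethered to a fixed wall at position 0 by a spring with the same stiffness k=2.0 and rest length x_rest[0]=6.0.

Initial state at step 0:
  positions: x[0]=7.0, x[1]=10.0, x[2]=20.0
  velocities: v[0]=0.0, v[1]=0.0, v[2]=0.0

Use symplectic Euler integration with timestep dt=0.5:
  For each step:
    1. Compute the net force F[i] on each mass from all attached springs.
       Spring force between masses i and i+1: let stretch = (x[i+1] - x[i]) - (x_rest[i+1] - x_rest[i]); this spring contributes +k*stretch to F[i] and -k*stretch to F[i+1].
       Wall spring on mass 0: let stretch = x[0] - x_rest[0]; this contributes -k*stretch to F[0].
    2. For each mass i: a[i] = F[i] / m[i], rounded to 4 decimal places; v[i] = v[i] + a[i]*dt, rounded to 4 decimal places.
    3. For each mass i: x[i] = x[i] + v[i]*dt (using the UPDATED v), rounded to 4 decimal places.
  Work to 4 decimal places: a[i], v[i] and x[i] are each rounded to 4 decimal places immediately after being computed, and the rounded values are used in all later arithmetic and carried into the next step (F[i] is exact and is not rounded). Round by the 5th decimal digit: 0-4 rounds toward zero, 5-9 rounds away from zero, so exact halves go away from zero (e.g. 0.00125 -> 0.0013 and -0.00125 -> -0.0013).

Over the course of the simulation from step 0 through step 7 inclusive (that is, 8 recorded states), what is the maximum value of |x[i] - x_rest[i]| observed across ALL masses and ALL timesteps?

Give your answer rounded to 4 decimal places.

Step 0: x=[7.0000 10.0000 20.0000] v=[0.0000 0.0000 0.0000]
Step 1: x=[5.0000 13.5000 19.0000] v=[-4.0000 7.0000 -2.0000]
Step 2: x=[4.7500 15.5000 18.1250] v=[-0.5000 4.0000 -1.7500]
Step 3: x=[7.5000 13.4375 18.0938] v=[5.5000 -4.1250 -0.0625]
Step 4: x=[9.4688 10.7344 18.3985] v=[3.9375 -5.4062 0.6094]
Step 5: x=[7.3360 11.2306 18.2872] v=[-4.2657 0.9923 -0.2227]
Step 6: x=[3.4825 13.3078 17.9117] v=[-7.7071 4.1543 -0.7510]
Step 7: x=[2.8004 12.7743 17.8852] v=[-1.3643 -1.0671 -0.0530]
Max displacement = 3.5000

Answer: 3.5000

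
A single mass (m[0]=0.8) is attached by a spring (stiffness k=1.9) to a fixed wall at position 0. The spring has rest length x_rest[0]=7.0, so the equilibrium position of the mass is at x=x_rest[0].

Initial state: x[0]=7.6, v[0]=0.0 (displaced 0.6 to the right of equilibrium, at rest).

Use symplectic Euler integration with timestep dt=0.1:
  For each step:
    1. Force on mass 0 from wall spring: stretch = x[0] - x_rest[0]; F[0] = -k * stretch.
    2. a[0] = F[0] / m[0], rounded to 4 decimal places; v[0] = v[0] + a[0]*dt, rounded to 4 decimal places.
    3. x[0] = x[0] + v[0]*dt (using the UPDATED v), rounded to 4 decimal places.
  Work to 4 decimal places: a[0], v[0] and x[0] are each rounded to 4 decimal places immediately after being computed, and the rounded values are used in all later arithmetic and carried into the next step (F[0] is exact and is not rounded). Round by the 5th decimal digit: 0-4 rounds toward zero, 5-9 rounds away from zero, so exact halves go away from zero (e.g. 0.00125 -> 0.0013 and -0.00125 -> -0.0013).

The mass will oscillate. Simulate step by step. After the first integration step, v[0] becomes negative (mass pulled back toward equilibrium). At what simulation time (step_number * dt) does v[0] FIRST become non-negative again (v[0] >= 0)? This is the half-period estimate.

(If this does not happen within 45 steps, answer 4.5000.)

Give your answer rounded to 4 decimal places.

Answer: 2.1000

Derivation:
Step 0: x=[7.6000] v=[0.0000]
Step 1: x=[7.5858] v=[-0.1425]
Step 2: x=[7.5576] v=[-0.2816]
Step 3: x=[7.5162] v=[-0.4140]
Step 4: x=[7.4625] v=[-0.5366]
Step 5: x=[7.3979] v=[-0.6464]
Step 6: x=[7.3238] v=[-0.7409]
Step 7: x=[7.2420] v=[-0.8178]
Step 8: x=[7.1545] v=[-0.8753]
Step 9: x=[7.0633] v=[-0.9120]
Step 10: x=[6.9706] v=[-0.9270]
Step 11: x=[6.8786] v=[-0.9200]
Step 12: x=[6.7895] v=[-0.8912]
Step 13: x=[6.7054] v=[-0.8412]
Step 14: x=[6.6283] v=[-0.7712]
Step 15: x=[6.5600] v=[-0.6829]
Step 16: x=[6.5022] v=[-0.5784]
Step 17: x=[6.4562] v=[-0.4602]
Step 18: x=[6.4231] v=[-0.3311]
Step 19: x=[6.4037] v=[-0.1941]
Step 20: x=[6.3985] v=[-0.0525]
Step 21: x=[6.4075] v=[0.0904]
First v>=0 after going negative at step 21, time=2.1000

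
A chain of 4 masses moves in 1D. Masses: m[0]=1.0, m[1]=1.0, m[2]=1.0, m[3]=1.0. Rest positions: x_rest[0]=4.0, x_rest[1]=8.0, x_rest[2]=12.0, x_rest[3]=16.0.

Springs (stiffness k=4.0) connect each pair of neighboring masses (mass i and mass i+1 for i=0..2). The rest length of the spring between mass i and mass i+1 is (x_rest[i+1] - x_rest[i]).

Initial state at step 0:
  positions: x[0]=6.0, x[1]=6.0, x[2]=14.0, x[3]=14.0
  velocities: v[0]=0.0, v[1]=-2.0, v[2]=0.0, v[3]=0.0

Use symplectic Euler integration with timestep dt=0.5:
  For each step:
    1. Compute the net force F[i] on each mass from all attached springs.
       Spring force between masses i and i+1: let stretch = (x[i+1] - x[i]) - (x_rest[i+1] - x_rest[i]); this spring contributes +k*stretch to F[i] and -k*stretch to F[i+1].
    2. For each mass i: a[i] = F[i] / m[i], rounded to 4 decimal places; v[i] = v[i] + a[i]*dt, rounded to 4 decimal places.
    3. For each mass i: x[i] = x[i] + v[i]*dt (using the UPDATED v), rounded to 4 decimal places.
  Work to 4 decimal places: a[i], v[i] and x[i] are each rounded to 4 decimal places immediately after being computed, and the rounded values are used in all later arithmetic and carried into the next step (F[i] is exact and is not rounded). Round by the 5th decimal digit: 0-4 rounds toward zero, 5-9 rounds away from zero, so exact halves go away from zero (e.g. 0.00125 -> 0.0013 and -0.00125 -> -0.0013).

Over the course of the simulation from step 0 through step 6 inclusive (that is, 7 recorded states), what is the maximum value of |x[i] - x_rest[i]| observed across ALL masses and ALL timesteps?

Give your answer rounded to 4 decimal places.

Step 0: x=[6.0000 6.0000 14.0000 14.0000] v=[0.0000 -2.0000 0.0000 0.0000]
Step 1: x=[2.0000 13.0000 6.0000 18.0000] v=[-8.0000 14.0000 -16.0000 8.0000]
Step 2: x=[5.0000 2.0000 17.0000 14.0000] v=[6.0000 -22.0000 22.0000 -8.0000]
Step 3: x=[1.0000 9.0000 10.0000 17.0000] v=[-8.0000 14.0000 -14.0000 6.0000]
Step 4: x=[1.0000 9.0000 9.0000 17.0000] v=[0.0000 0.0000 -2.0000 0.0000]
Step 5: x=[5.0000 1.0000 16.0000 13.0000] v=[8.0000 -16.0000 14.0000 -8.0000]
Step 6: x=[1.0000 12.0000 5.0000 16.0000] v=[-8.0000 22.0000 -22.0000 6.0000]
Max displacement = 7.0000

Answer: 7.0000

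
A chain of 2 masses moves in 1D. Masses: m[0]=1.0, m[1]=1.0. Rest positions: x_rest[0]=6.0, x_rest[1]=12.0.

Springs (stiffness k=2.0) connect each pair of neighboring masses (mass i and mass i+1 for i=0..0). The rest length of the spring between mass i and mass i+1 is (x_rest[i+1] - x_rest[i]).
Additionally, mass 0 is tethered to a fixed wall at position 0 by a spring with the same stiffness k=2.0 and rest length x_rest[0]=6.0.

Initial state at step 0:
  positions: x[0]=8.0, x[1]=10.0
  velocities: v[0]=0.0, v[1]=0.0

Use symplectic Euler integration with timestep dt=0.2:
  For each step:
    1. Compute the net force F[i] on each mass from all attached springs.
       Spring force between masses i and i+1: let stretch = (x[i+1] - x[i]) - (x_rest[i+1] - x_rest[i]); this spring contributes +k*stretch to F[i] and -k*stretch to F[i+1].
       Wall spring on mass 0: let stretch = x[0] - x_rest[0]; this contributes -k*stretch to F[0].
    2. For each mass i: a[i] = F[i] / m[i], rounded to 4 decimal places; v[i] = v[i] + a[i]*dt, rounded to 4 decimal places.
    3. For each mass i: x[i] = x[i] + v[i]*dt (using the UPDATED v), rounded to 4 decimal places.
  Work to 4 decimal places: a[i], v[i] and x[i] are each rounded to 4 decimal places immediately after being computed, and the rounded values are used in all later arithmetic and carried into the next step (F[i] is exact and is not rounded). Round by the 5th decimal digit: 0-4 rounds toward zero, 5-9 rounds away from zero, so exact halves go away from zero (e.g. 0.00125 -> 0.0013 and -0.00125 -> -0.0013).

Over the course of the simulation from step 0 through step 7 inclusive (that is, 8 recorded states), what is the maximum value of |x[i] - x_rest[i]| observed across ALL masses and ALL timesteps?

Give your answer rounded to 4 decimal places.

Step 0: x=[8.0000 10.0000] v=[0.0000 0.0000]
Step 1: x=[7.5200 10.3200] v=[-2.4000 1.6000]
Step 2: x=[6.6624 10.8960] v=[-4.2880 2.8800]
Step 3: x=[5.6105 11.6133] v=[-5.2595 3.5866]
Step 4: x=[4.5900 12.3304] v=[-5.1026 3.5855]
Step 5: x=[3.8215 12.9083] v=[-3.8424 2.8893]
Step 6: x=[3.4742 13.2392] v=[-1.7363 1.6546]
Step 7: x=[3.6302 13.2689] v=[0.7800 0.1486]
Max displacement = 2.5258

Answer: 2.5258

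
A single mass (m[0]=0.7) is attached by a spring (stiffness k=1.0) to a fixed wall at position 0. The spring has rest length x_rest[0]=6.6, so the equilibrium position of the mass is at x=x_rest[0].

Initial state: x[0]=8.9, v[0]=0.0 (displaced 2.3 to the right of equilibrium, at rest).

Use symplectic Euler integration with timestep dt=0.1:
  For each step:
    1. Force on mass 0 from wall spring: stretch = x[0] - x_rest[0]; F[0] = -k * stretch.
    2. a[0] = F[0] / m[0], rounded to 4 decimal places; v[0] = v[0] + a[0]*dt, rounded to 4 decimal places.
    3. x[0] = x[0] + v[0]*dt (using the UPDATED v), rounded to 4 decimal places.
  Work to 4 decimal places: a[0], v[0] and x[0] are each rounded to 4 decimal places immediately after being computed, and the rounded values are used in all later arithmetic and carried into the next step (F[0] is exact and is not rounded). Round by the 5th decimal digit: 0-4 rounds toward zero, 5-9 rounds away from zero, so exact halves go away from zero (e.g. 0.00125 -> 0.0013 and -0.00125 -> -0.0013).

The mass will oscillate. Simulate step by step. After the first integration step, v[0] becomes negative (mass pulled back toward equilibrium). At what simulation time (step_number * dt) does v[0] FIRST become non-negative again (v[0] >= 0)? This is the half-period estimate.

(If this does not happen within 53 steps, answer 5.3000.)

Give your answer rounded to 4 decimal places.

Step 0: x=[8.9000] v=[0.0000]
Step 1: x=[8.8671] v=[-0.3286]
Step 2: x=[8.8019] v=[-0.6525]
Step 3: x=[8.7052] v=[-0.9671]
Step 4: x=[8.5784] v=[-1.2678]
Step 5: x=[8.4234] v=[-1.5504]
Step 6: x=[8.2423] v=[-1.8109]
Step 7: x=[8.0378] v=[-2.0455]
Step 8: x=[7.8127] v=[-2.2509]
Step 9: x=[7.5703] v=[-2.4241]
Step 10: x=[7.3140] v=[-2.5627]
Step 11: x=[7.0475] v=[-2.6647]
Step 12: x=[6.7746] v=[-2.7286]
Step 13: x=[6.4993] v=[-2.7535]
Step 14: x=[6.2254] v=[-2.7391]
Step 15: x=[5.9568] v=[-2.6856]
Step 16: x=[5.6974] v=[-2.5937]
Step 17: x=[5.4509] v=[-2.4648]
Step 18: x=[5.2208] v=[-2.3006]
Step 19: x=[5.0104] v=[-2.1036]
Step 20: x=[4.8228] v=[-1.8765]
Step 21: x=[4.6605] v=[-1.6226]
Step 22: x=[4.5260] v=[-1.3455]
Step 23: x=[4.4211] v=[-1.0492]
Step 24: x=[4.3473] v=[-0.7379]
Step 25: x=[4.3057] v=[-0.4161]
Step 26: x=[4.2969] v=[-0.0883]
Step 27: x=[4.3210] v=[0.2407]
First v>=0 after going negative at step 27, time=2.7000

Answer: 2.7000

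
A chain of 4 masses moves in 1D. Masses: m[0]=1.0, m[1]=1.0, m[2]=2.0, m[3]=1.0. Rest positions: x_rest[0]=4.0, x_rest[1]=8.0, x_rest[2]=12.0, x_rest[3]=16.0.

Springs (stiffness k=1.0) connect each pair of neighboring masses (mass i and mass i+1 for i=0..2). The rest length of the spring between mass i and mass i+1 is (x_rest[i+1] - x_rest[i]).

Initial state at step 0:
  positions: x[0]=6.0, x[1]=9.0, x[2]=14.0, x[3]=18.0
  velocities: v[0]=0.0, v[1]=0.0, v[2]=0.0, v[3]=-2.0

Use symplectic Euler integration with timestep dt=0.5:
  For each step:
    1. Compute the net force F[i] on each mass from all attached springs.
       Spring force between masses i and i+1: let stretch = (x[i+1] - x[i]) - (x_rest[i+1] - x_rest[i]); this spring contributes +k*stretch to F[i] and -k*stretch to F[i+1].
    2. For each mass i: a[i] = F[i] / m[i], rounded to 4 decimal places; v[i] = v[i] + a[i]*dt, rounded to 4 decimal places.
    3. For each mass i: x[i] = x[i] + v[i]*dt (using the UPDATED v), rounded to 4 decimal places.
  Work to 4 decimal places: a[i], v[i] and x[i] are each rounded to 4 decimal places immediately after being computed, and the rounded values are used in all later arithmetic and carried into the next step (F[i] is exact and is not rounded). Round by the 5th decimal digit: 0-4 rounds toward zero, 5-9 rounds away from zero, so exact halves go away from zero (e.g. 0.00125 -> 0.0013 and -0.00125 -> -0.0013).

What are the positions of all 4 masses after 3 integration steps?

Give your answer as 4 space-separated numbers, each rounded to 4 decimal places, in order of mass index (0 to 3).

Step 0: x=[6.0000 9.0000 14.0000 18.0000] v=[0.0000 0.0000 0.0000 -2.0000]
Step 1: x=[5.7500 9.5000 13.8750 17.0000] v=[-0.5000 1.0000 -0.2500 -2.0000]
Step 2: x=[5.4375 10.1563 13.5938 16.2188] v=[-0.6250 1.3125 -0.5625 -1.5625]
Step 3: x=[5.3047 10.4923 13.2110 15.7813] v=[-0.2656 0.6719 -0.7657 -0.8750]

Answer: 5.3047 10.4923 13.2110 15.7813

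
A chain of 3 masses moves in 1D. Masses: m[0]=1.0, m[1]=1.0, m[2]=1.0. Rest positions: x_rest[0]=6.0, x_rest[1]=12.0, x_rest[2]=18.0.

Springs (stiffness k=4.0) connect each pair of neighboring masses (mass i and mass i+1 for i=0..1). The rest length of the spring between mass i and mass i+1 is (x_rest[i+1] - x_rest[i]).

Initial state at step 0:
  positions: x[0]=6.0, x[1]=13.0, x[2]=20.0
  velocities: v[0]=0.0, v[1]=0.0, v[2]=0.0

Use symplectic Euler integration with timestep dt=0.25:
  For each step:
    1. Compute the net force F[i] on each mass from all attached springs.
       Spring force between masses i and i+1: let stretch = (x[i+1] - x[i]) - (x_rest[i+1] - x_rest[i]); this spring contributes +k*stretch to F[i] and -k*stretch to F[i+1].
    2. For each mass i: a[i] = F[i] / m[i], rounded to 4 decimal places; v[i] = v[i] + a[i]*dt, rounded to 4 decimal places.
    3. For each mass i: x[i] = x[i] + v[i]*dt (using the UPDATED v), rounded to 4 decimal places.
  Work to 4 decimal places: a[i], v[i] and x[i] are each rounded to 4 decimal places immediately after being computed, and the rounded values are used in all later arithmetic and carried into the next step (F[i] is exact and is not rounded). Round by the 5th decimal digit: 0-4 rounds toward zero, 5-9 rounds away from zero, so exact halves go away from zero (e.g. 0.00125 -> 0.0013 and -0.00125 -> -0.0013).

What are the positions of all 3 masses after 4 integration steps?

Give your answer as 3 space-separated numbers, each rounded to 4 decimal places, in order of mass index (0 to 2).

Step 0: x=[6.0000 13.0000 20.0000] v=[0.0000 0.0000 0.0000]
Step 1: x=[6.2500 13.0000 19.7500] v=[1.0000 0.0000 -1.0000]
Step 2: x=[6.6875 13.0000 19.3125] v=[1.7500 0.0000 -1.7500]
Step 3: x=[7.2031 13.0000 18.7969] v=[2.0625 0.0000 -2.0625]
Step 4: x=[7.6680 13.0000 18.3321] v=[1.8594 0.0000 -1.8594]

Answer: 7.6680 13.0000 18.3321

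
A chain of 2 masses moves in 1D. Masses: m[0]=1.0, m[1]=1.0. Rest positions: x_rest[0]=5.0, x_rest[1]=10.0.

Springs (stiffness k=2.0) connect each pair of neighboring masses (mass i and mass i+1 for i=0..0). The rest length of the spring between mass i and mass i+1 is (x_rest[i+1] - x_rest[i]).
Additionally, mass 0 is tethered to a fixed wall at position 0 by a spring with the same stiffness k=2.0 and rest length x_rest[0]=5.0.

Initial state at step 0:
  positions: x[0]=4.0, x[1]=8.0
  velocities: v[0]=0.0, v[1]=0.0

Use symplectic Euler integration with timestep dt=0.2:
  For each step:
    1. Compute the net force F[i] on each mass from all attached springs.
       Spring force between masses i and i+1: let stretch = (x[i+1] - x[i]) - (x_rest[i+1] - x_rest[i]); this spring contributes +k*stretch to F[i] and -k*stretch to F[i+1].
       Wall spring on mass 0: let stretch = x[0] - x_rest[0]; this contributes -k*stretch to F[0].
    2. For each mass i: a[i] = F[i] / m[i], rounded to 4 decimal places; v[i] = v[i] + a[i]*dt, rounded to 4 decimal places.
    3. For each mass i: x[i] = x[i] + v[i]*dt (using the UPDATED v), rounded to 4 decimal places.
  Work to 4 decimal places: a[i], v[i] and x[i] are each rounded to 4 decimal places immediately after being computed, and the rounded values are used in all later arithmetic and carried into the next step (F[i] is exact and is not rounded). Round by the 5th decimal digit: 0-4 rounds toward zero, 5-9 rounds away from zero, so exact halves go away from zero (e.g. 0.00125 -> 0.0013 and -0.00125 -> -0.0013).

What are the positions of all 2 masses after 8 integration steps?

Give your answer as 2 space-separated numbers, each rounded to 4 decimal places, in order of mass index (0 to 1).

Answer: 4.7781 9.9191

Derivation:
Step 0: x=[4.0000 8.0000] v=[0.0000 0.0000]
Step 1: x=[4.0000 8.0800] v=[0.0000 0.4000]
Step 2: x=[4.0064 8.2336] v=[0.0320 0.7680]
Step 3: x=[4.0305 8.4490] v=[0.1203 1.0771]
Step 4: x=[4.0856 8.7109] v=[0.2755 1.3097]
Step 5: x=[4.1839 9.0028] v=[0.4914 1.4596]
Step 6: x=[4.3330 9.3092] v=[0.7454 1.5320]
Step 7: x=[4.5335 9.6175] v=[1.0027 1.5415]
Step 8: x=[4.7781 9.9191] v=[1.2229 1.5079]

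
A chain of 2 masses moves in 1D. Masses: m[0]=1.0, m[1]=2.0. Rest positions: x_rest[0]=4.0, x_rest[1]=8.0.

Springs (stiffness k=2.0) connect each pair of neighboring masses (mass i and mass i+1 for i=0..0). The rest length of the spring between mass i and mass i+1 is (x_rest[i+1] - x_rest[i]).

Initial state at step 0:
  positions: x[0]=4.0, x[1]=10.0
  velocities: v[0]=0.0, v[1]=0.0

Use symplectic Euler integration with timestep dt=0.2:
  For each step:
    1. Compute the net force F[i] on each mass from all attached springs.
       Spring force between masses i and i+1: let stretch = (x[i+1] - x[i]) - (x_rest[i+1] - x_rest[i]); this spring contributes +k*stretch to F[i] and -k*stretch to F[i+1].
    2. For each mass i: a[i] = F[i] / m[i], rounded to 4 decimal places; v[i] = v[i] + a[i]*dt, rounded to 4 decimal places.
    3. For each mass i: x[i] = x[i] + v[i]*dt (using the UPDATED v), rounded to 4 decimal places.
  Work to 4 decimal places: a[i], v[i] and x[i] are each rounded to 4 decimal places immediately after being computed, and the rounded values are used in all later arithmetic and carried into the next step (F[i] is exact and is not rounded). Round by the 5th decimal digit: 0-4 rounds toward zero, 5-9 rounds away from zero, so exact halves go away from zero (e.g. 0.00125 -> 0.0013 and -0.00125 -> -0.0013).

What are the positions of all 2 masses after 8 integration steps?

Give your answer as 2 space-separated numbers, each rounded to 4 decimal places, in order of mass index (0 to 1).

Step 0: x=[4.0000 10.0000] v=[0.0000 0.0000]
Step 1: x=[4.1600 9.9200] v=[0.8000 -0.4000]
Step 2: x=[4.4608 9.7696] v=[1.5040 -0.7520]
Step 3: x=[4.8663 9.5668] v=[2.0275 -1.0138]
Step 4: x=[5.3278 9.3360] v=[2.3077 -1.1539]
Step 5: x=[5.7900 9.1049] v=[2.3110 -1.1555]
Step 6: x=[6.1974 8.9012] v=[2.0370 -1.0185]
Step 7: x=[6.5011 8.7493] v=[1.5185 -0.7593]
Step 8: x=[6.6647 8.6675] v=[0.8178 -0.4089]

Answer: 6.6647 8.6675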